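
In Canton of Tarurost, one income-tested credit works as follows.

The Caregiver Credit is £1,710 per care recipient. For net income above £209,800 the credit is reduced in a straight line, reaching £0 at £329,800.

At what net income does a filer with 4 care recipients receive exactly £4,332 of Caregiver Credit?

Full credit = 4 × £1,710 = £6,840.
£4,332 is 4,332/6,840 of the full £6,840, so 2,508/6,840 of the £120,000 range has been used: income = £209,800 + £120,000 × 2,508/6,840 = £253,800.

£253,800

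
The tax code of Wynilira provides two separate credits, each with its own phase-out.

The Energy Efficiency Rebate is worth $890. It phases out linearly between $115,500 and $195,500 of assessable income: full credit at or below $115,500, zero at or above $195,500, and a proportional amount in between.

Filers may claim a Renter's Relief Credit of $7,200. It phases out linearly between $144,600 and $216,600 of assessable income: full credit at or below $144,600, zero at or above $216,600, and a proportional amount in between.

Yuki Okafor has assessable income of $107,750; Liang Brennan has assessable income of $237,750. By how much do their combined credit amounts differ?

$8,090

Yuki ($107,750): Energy Efficiency Rebate: $107,750 is at or below the $115,500 threshold, so the full $890 applies. Renter's Relief Credit: $107,750 is at or below the $144,600 threshold, so the full $7,200 applies. total $890 + $7,200 = $8,090
Liang ($237,750): Energy Efficiency Rebate: $237,750 is at or above $195,500, so the credit is $0. Renter's Relief Credit: $237,750 is at or above $216,600, so the credit is $0. total $0 + $0 = $0
Difference: |$8,090 − $0| = $8,090.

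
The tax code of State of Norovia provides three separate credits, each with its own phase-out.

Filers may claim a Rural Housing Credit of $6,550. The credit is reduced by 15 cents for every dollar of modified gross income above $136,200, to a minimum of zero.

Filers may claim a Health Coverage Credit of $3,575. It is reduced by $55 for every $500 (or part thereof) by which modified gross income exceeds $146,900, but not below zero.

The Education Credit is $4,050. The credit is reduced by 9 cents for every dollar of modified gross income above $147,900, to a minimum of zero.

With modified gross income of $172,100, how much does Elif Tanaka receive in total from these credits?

$3,807

Rural Housing Credit: 15% of the $35,900 excess over $136,200 is $5,385; credit = $6,550 − $5,385 = $1,165.
Health Coverage Credit: income exceeds $146,900 by $25,200, which is 51 full-or-partial $500 increments; reduction = 51 × $55 = $2,805, leaving $770.
Education Credit: 9% of the $24,200 excess over $147,900 is $2,178; credit = $4,050 − $2,178 = $1,872.
Total: $1,165 + $770 + $1,872 = $3,807.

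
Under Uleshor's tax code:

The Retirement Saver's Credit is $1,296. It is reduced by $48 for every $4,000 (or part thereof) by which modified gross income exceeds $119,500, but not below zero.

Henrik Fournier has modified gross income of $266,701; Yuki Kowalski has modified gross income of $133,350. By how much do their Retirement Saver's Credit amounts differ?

$1,104

Henrik ($266,701): Retirement Saver's Credit: income exceeds $119,500 by $147,201 → 37 increments × $48 = $1,776 ≥ base, so the credit is $0.
Yuki ($133,350): Retirement Saver's Credit: income exceeds $119,500 by $13,850, which is 4 full-or-partial $4,000 increments; reduction = 4 × $48 = $192, leaving $1,104.
Difference: |$0 − $1,104| = $1,104.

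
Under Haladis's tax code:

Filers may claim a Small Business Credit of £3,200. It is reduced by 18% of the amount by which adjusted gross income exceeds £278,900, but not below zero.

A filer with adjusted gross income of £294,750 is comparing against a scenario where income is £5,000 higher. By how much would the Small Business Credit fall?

£347

At £294,750 — 18% of the £15,850 excess over £278,900 is £2,853; credit = £3,200 − £2,853 = £347.
At £299,750 — 18% of the £20,850 excess over £278,900 is £3,753 ≥ base, so the credit is £0.
Lost: £347 − £0 = £347.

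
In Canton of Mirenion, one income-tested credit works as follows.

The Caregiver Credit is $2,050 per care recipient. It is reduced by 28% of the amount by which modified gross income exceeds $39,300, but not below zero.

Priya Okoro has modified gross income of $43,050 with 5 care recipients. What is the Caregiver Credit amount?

$9,200

Caregiver Credit: base = 5 × $2,050 = $10,250. 28% of the $3,750 excess over $39,300 is $1,050; credit = $10,250 − $1,050 = $9,200.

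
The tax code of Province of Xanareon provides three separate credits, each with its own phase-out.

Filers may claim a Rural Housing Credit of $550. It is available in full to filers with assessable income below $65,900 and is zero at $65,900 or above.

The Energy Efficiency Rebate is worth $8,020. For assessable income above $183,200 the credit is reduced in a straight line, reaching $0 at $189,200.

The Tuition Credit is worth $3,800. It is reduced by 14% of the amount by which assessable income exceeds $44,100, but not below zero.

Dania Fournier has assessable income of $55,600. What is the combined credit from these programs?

$10,760

Rural Housing Credit: $55,600 is below the $65,900 cutoff, so the full $550 applies.
Energy Efficiency Rebate: $55,600 is at or below the $183,200 threshold, so the full $8,020 applies.
Tuition Credit: 14% of the $11,500 excess over $44,100 is $1,610; credit = $3,800 − $1,610 = $2,190.
Total: $550 + $8,020 + $2,190 = $10,760.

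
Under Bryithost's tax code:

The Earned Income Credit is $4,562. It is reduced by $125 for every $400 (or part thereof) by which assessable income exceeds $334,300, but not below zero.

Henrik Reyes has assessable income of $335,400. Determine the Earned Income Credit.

$4,187

Earned Income Credit: income exceeds $334,300 by $1,100, which is 3 full-or-partial $400 increments; reduction = 3 × $125 = $375, leaving $4,187.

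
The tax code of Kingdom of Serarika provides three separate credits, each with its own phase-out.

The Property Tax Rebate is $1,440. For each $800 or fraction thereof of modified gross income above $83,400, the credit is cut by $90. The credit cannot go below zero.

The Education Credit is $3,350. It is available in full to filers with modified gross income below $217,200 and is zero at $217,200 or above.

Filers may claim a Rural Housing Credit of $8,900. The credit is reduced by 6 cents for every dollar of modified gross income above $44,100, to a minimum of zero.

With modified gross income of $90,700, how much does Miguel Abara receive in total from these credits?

Property Tax Rebate: income exceeds $83,400 by $7,300, which is 10 full-or-partial $800 increments; reduction = 10 × $90 = $900, leaving $540.
Education Credit: $90,700 is below the $217,200 cutoff, so the full $3,350 applies.
Rural Housing Credit: 6% of the $46,600 excess over $44,100 is $2,796; credit = $8,900 − $2,796 = $6,104.
Total: $540 + $3,350 + $6,104 = $9,994.

$9,994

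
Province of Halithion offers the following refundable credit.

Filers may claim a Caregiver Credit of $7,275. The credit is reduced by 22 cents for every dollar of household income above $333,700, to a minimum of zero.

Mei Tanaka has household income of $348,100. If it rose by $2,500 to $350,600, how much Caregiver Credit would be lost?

$550

At $348,100 — 22% of the $14,400 excess over $333,700 is $3,168; credit = $7,275 − $3,168 = $4,107.
At $350,600 — 22% of the $16,900 excess over $333,700 is $3,718; credit = $7,275 − $3,718 = $3,557.
Lost: $4,107 − $3,557 = $550.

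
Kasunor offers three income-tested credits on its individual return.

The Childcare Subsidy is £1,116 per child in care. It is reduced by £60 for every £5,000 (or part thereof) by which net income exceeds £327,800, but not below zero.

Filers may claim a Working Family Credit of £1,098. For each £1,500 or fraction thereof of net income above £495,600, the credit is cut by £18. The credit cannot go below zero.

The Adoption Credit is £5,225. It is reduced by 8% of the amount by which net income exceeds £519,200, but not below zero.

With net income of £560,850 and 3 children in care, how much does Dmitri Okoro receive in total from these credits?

£2,727

Childcare Subsidy: base = 3 × £1,116 = £3,348. income exceeds £327,800 by £233,050, which is 47 full-or-partial £5,000 increments; reduction = 47 × £60 = £2,820, leaving £528.
Working Family Credit: income exceeds £495,600 by £65,250, which is 44 full-or-partial £1,500 increments; reduction = 44 × £18 = £792, leaving £306.
Adoption Credit: 8% of the £41,650 excess over £519,200 is £3,332; credit = £5,225 − £3,332 = £1,893.
Total: £528 + £306 + £1,893 = £2,727.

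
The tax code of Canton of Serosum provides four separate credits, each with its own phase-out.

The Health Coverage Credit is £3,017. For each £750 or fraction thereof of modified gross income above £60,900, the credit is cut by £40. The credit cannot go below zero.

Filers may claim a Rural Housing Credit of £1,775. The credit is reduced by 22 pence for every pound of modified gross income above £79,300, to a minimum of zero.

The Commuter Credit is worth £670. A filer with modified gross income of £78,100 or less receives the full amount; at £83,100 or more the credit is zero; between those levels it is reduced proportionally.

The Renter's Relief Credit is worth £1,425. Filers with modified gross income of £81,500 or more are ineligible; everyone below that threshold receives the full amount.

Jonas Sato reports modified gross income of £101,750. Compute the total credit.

£817

Health Coverage Credit: income exceeds £60,900 by £40,850, which is 55 full-or-partial £750 increments; reduction = 55 × £40 = £2,200, leaving £817.
Rural Housing Credit: 22% of the £22,450 excess over £79,300 is £4,939 ≥ base, so the credit is £0.
Commuter Credit: £101,750 is at or above £83,100, so the credit is £0.
Renter's Relief Credit: £101,750 meets or exceeds the £81,500 cutoff, so the credit is £0.
Total: £817 + £0 + £0 + £0 = £817.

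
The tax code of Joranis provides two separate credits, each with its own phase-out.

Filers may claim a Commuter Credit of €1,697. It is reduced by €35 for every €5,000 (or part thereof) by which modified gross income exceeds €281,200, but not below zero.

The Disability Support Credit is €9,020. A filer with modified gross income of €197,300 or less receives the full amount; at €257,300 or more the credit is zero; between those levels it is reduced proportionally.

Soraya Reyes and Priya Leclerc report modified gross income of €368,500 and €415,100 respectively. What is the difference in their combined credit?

€315

Soraya (€368,500): Commuter Credit: income exceeds €281,200 by €87,300, which is 18 full-or-partial €5,000 increments; reduction = 18 × €35 = €630, leaving €1,067. Disability Support Credit: €368,500 is at or above €257,300, so the credit is €0. total €1,067 + €0 = €1,067
Priya (€415,100): Commuter Credit: income exceeds €281,200 by €133,900, which is 27 full-or-partial €5,000 increments; reduction = 27 × €35 = €945, leaving €752. Disability Support Credit: €415,100 is at or above €257,300, so the credit is €0. total €752 + €0 = €752
Difference: |€1,067 − €752| = €315.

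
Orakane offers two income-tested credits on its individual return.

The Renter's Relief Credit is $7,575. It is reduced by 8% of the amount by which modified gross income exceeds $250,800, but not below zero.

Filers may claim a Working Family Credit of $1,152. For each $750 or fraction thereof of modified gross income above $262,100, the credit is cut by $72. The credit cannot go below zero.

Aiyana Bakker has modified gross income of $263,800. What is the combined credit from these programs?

$7,471

Renter's Relief Credit: 8% of the $13,000 excess over $250,800 is $1,040; credit = $7,575 − $1,040 = $6,535.
Working Family Credit: income exceeds $262,100 by $1,700, which is 3 full-or-partial $750 increments; reduction = 3 × $72 = $216, leaving $936.
Total: $6,535 + $936 = $7,471.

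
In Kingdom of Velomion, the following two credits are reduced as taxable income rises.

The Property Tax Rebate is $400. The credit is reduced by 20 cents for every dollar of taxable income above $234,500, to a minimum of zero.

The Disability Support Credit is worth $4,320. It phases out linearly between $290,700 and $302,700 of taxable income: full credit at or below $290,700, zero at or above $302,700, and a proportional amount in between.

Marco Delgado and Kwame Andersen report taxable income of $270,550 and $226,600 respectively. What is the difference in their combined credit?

$400

Marco ($270,550): Property Tax Rebate: 20% of the $36,050 excess over $234,500 is $7,210 ≥ base, so the credit is $0. Disability Support Credit: $270,550 is at or below the $290,700 threshold, so the full $4,320 applies. total $0 + $4,320 = $4,320
Kwame ($226,600): Property Tax Rebate: $226,600 is at or below the $234,500 threshold, so the full $400 applies. Disability Support Credit: $226,600 is at or below the $290,700 threshold, so the full $4,320 applies. total $400 + $4,320 = $4,720
Difference: |$4,320 − $4,720| = $400.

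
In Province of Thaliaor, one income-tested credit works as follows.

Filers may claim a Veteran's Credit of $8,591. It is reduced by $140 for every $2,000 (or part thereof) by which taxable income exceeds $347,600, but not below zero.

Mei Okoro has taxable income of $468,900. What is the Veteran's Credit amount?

Veteran's Credit: income exceeds $347,600 by $121,300, which is 61 full-or-partial $2,000 increments; reduction = 61 × $140 = $8,540, leaving $51.

$51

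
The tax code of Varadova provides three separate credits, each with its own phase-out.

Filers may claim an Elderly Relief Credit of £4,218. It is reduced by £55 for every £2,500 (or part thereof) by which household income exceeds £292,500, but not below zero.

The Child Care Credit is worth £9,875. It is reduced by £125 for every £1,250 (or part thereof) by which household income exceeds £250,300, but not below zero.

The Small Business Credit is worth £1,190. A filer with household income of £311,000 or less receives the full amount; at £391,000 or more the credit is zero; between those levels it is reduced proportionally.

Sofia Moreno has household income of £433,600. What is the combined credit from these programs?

£1,083

Elderly Relief Credit: income exceeds £292,500 by £141,100, which is 57 full-or-partial £2,500 increments; reduction = 57 × £55 = £3,135, leaving £1,083.
Child Care Credit: income exceeds £250,300 by £183,300 → 147 increments × £125 = £18,375 ≥ base, so the credit is £0.
Small Business Credit: £433,600 is at or above £391,000, so the credit is £0.
Total: £1,083 + £0 + £0 = £1,083.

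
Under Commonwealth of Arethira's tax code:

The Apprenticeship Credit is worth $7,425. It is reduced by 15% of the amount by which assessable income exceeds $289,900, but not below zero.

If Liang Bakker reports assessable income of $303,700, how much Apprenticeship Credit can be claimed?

Apprenticeship Credit: 15% of the $13,800 excess over $289,900 is $2,070; credit = $7,425 − $2,070 = $5,355.

$5,355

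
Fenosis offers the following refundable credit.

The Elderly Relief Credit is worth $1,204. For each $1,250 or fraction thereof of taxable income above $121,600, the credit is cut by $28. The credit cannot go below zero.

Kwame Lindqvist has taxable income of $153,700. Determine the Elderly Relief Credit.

Elderly Relief Credit: income exceeds $121,600 by $32,100, which is 26 full-or-partial $1,250 increments; reduction = 26 × $28 = $728, leaving $476.

$476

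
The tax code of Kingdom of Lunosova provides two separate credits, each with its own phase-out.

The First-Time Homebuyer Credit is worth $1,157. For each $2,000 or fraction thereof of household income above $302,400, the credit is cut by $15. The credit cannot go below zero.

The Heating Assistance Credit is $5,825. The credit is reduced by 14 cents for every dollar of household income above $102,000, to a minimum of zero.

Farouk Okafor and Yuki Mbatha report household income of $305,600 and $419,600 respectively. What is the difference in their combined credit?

$855

Farouk ($305,600): First-Time Homebuyer Credit: income exceeds $302,400 by $3,200, which is 2 full-or-partial $2,000 increments; reduction = 2 × $15 = $30, leaving $1,127. Heating Assistance Credit: 14% of the $203,600 excess over $102,000 is $28,504 ≥ base, so the credit is $0. total $1,127 + $0 = $1,127
Yuki ($419,600): First-Time Homebuyer Credit: income exceeds $302,400 by $117,200, which is 59 full-or-partial $2,000 increments; reduction = 59 × $15 = $885, leaving $272. Heating Assistance Credit: 14% of the $317,600 excess over $102,000 is $44,464 ≥ base, so the credit is $0. total $272 + $0 = $272
Difference: |$1,127 − $272| = $855.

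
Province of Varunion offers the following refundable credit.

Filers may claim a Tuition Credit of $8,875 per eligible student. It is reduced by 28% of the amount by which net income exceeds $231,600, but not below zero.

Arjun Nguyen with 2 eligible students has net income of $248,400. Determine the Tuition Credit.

Tuition Credit: base = 2 × $8,875 = $17,750. 28% of the $16,800 excess over $231,600 is $4,704; credit = $17,750 − $4,704 = $13,046.

$13,046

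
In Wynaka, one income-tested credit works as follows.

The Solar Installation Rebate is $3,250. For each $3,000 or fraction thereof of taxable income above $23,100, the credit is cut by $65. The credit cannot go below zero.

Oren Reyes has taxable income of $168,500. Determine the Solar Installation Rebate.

Solar Installation Rebate: income exceeds $23,100 by $145,400, which is 49 full-or-partial $3,000 increments; reduction = 49 × $65 = $3,185, leaving $65.

$65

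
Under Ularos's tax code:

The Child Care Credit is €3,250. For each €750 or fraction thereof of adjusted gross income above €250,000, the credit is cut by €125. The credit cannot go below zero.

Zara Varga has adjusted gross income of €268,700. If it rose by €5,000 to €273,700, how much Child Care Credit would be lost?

At €268,700 — income exceeds €250,000 by €18,700, which is 25 full-or-partial €750 increments; reduction = 25 × €125 = €3,125, leaving €125.
At €273,700 — income exceeds €250,000 by €23,700 → 32 increments × €125 = €4,000 ≥ base, so the credit is €0.
Lost: €125 − €0 = €125.

€125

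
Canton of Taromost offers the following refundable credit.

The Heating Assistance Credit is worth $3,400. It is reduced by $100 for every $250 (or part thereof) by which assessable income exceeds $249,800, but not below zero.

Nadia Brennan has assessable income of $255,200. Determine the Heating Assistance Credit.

$1,200

Heating Assistance Credit: income exceeds $249,800 by $5,400, which is 22 full-or-partial $250 increments; reduction = 22 × $100 = $2,200, leaving $1,200.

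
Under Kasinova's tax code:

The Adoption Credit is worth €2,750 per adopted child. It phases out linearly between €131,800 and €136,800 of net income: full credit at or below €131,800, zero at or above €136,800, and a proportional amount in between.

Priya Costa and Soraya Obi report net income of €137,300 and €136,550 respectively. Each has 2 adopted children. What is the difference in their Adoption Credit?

Priya (€137,300): Adoption Credit: base = 2 × €2,750 = €5,500. €137,300 is at or above €136,800, so the credit is €0.
Soraya (€136,550): Adoption Credit: base = 2 × €2,750 = €5,500. €136,550 is €4,750 into a €5,000 phase-out range, leaving 250/5,000 of the credit: €5,500 × 250/5,000 = €275.
Difference: |€0 − €275| = €275.

€275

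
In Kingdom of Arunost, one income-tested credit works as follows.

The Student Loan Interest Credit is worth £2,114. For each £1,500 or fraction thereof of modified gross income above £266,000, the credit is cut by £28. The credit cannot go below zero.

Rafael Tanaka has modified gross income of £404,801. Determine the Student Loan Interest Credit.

£0

Student Loan Interest Credit: income exceeds £266,000 by £138,801 → 93 increments × £28 = £2,604 ≥ base, so the credit is £0.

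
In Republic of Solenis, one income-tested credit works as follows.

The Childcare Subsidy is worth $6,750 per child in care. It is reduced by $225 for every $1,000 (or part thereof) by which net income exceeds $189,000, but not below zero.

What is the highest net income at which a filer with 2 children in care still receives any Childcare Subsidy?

$248,000

Full credit = 2 × $6,750 = $13,500.
After 59 increments the reduction is 59 × $225 = $13,275, leaving $225; one more increment wipes it out. Increment 59 ends at excess 59 × $1,000 = $59,000, so the highest qualifying income is $189,000 + $59,000 = $248,000.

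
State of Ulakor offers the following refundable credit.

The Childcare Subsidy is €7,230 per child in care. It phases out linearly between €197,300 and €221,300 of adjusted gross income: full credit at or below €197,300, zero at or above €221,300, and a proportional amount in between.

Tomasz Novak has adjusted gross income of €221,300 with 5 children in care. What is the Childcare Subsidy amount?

€0

Childcare Subsidy: base = 5 × €7,230 = €36,150. €221,300 is at or above €221,300, so the credit is €0.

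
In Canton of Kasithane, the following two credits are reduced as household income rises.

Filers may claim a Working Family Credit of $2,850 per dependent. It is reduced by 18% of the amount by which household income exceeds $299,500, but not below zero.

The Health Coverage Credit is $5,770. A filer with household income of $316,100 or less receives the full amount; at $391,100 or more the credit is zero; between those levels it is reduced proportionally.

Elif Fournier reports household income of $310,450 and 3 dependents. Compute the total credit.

$12,349

Working Family Credit: base = 3 × $2,850 = $8,550. 18% of the $10,950 excess over $299,500 is $1,971; credit = $8,550 − $1,971 = $6,579.
Health Coverage Credit: $310,450 is at or below the $316,100 threshold, so the full $5,770 applies.
Total: $6,579 + $5,770 = $12,349.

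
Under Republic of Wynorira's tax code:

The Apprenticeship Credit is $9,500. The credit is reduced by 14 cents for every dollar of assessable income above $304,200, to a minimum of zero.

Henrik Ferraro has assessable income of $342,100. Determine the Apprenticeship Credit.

Apprenticeship Credit: 14% of the $37,900 excess over $304,200 is $5,306; credit = $9,500 − $5,306 = $4,194.

$4,194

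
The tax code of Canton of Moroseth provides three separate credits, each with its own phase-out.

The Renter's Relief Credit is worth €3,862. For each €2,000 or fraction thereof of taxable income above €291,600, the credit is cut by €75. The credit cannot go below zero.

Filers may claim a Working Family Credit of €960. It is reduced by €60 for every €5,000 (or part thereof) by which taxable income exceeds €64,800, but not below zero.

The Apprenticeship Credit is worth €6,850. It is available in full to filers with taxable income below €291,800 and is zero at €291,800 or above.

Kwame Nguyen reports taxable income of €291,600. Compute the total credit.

€10,712

Renter's Relief Credit: €291,600 is at or below the €291,600 threshold, so the full €3,862 applies.
Working Family Credit: income exceeds €64,800 by €226,800 → 46 increments × €60 = €2,760 ≥ base, so the credit is €0.
Apprenticeship Credit: €291,600 is below the €291,800 cutoff, so the full €6,850 applies.
Total: €3,862 + €0 + €6,850 = €10,712.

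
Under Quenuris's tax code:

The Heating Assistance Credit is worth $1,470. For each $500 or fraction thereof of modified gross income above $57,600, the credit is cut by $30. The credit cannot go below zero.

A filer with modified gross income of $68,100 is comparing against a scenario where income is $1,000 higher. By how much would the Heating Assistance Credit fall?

At $68,100 — income exceeds $57,600 by $10,500, which is 21 full-or-partial $500 increments; reduction = 21 × $30 = $630, leaving $840.
At $69,100 — income exceeds $57,600 by $11,500, which is 23 full-or-partial $500 increments; reduction = 23 × $30 = $690, leaving $780.
Lost: $840 − $780 = $60.

$60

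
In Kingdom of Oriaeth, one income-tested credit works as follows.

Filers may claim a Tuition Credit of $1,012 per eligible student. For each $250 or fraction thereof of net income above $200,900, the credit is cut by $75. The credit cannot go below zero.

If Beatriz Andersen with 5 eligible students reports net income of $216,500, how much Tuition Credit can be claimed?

$335

Tuition Credit: base = 5 × $1,012 = $5,060. income exceeds $200,900 by $15,600, which is 63 full-or-partial $250 increments; reduction = 63 × $75 = $4,725, leaving $335.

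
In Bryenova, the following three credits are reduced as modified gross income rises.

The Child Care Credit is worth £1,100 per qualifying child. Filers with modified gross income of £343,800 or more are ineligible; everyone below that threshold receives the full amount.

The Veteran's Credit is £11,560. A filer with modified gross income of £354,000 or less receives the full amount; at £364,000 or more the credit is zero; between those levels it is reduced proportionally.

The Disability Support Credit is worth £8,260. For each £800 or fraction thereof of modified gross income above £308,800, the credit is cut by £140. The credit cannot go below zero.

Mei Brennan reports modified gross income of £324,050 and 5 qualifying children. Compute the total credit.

£22,520

Child Care Credit: base = 5 × £1,100 = £5,500. £324,050 is below the £343,800 cutoff, so the full £5,500 applies.
Veteran's Credit: £324,050 is at or below the £354,000 threshold, so the full £11,560 applies.
Disability Support Credit: income exceeds £308,800 by £15,250, which is 20 full-or-partial £800 increments; reduction = 20 × £140 = £2,800, leaving £5,460.
Total: £5,500 + £11,560 + £5,460 = £22,520.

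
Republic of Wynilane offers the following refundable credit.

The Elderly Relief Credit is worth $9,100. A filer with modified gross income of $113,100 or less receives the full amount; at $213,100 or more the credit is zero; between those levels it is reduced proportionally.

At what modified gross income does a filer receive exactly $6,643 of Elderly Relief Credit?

$6,643 is 6,643/9,100 of the full $9,100, so 2,457/9,100 of the $100,000 range has been used: income = $113,100 + $100,000 × 2,457/9,100 = $140,100.

$140,100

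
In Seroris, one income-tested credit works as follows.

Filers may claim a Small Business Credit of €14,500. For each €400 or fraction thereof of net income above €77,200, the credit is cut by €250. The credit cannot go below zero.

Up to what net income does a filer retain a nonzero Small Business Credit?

€100,000

After 57 increments the reduction is 57 × €250 = €14,250, leaving €250; one more increment wipes it out. Increment 57 ends at excess 57 × €400 = €22,800, so the highest qualifying income is €77,200 + €22,800 = €100,000.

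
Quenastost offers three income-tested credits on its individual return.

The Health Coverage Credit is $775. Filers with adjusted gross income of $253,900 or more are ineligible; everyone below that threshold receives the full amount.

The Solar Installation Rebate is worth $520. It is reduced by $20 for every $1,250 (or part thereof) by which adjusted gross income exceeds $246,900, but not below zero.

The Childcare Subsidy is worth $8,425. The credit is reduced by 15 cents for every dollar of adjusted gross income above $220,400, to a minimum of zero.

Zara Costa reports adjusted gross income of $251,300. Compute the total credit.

$5,005

Health Coverage Credit: $251,300 is below the $253,900 cutoff, so the full $775 applies.
Solar Installation Rebate: income exceeds $246,900 by $4,400, which is 4 full-or-partial $1,250 increments; reduction = 4 × $20 = $80, leaving $440.
Childcare Subsidy: 15% of the $30,900 excess over $220,400 is $4,635; credit = $8,425 − $4,635 = $3,790.
Total: $775 + $440 + $3,790 = $5,005.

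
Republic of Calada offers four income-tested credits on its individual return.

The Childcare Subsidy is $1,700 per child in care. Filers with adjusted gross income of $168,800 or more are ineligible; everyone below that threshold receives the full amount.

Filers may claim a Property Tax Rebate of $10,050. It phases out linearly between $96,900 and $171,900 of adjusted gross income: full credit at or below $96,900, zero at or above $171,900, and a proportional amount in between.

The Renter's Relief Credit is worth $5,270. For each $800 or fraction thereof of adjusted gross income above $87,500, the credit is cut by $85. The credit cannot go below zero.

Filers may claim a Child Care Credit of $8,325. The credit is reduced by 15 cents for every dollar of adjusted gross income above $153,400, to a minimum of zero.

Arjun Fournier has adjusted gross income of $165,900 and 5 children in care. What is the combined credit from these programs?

$15,754

Childcare Subsidy: base = 5 × $1,700 = $8,500. $165,900 is below the $168,800 cutoff, so the full $8,500 applies.
Property Tax Rebate: $165,900 is $69,000 into a $75,000 phase-out range, leaving 6,000/75,000 of the credit: $10,050 × 6,000/75,000 = $804.
Renter's Relief Credit: income exceeds $87,500 by $78,400 → 98 increments × $85 = $8,330 ≥ base, so the credit is $0.
Child Care Credit: 15% of the $12,500 excess over $153,400 is $1,875; credit = $8,325 − $1,875 = $6,450.
Total: $8,500 + $804 + $0 + $6,450 = $15,754.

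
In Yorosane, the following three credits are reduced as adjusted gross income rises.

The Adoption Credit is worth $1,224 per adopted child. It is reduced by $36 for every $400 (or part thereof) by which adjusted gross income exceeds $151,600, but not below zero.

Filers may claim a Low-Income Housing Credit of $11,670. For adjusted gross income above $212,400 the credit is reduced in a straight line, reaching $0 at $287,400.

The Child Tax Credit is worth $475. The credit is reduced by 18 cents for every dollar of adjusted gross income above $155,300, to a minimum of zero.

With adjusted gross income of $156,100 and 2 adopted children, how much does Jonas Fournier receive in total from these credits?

$14,017

Adoption Credit: base = 2 × $1,224 = $2,448. income exceeds $151,600 by $4,500, which is 12 full-or-partial $400 increments; reduction = 12 × $36 = $432, leaving $2,016.
Low-Income Housing Credit: $156,100 is at or below the $212,400 threshold, so the full $11,670 applies.
Child Tax Credit: 18% of the $800 excess over $155,300 is $144; credit = $475 − $144 = $331.
Total: $2,016 + $11,670 + $331 = $14,017.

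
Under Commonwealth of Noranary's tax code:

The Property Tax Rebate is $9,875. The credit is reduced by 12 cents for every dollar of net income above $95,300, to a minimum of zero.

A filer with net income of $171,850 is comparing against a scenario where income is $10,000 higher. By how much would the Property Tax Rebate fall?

$689

At $171,850 — 12% of the $76,550 excess over $95,300 is $9,186; credit = $9,875 − $9,186 = $689.
At $181,850 — 12% of the $86,550 excess over $95,300 is $10,386 ≥ base, so the credit is $0.
Lost: $689 − $0 = $689.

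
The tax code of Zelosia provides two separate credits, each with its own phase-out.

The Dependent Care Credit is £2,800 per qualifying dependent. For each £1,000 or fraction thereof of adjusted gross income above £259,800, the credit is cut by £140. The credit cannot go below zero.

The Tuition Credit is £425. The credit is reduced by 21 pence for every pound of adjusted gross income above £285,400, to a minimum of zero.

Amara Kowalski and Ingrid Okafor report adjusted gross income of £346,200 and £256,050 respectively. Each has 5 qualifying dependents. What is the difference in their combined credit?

£12,605

Amara (£346,200): Dependent Care Credit: base = 5 × £2,800 = £14,000. income exceeds £259,800 by £86,400, which is 87 full-or-partial £1,000 increments; reduction = 87 × £140 = £12,180, leaving £1,820. Tuition Credit: 21% of the £60,800 excess over £285,400 is £12,768 ≥ base, so the credit is £0. total £1,820 + £0 = £1,820
Ingrid (£256,050): Dependent Care Credit: base = 5 × £2,800 = £14,000. £256,050 is at or below the £259,800 threshold, so the full £14,000 applies. Tuition Credit: £256,050 is at or below the £285,400 threshold, so the full £425 applies. total £14,000 + £425 = £14,425
Difference: |£1,820 − £14,425| = £12,605.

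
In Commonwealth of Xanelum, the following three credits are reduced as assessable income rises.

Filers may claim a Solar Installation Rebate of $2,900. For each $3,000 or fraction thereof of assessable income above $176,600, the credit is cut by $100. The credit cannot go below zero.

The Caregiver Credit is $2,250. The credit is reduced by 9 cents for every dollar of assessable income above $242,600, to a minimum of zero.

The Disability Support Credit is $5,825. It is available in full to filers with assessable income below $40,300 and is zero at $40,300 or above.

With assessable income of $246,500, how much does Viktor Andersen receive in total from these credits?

Solar Installation Rebate: income exceeds $176,600 by $69,900, which is 24 full-or-partial $3,000 increments; reduction = 24 × $100 = $2,400, leaving $500.
Caregiver Credit: 9% of the $3,900 excess over $242,600 is $351; credit = $2,250 − $351 = $1,899.
Disability Support Credit: $246,500 meets or exceeds the $40,300 cutoff, so the credit is $0.
Total: $500 + $1,899 + $0 = $2,399.

$2,399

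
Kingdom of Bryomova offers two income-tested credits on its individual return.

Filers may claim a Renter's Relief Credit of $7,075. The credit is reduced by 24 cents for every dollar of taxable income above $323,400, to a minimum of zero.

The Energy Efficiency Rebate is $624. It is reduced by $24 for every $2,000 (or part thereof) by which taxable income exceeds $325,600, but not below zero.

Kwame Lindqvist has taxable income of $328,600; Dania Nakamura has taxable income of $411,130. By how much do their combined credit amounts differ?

$6,403

Kwame ($328,600): Renter's Relief Credit: 24% of the $5,200 excess over $323,400 is $1,248; credit = $7,075 − $1,248 = $5,827. Energy Efficiency Rebate: income exceeds $325,600 by $3,000, which is 2 full-or-partial $2,000 increments; reduction = 2 × $24 = $48, leaving $576. total $5,827 + $576 = $6,403
Dania ($411,130): Renter's Relief Credit: 24% of the $87,730 excess over $323,400 is $21,055.20 ≥ base, so the credit is $0. Energy Efficiency Rebate: income exceeds $325,600 by $85,530 → 43 increments × $24 = $1,032 ≥ base, so the credit is $0. total $0 + $0 = $0
Difference: |$6,403 − $0| = $6,403.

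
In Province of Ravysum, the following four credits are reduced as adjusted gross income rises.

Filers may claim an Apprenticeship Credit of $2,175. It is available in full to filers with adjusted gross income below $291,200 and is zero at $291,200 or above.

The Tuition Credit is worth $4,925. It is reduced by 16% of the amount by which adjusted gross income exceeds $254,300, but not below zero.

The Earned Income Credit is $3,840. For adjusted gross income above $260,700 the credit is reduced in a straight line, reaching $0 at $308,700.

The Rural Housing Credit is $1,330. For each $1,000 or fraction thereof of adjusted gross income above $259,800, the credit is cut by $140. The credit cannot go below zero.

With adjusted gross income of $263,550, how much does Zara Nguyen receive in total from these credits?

Apprenticeship Credit: $263,550 is below the $291,200 cutoff, so the full $2,175 applies.
Tuition Credit: 16% of the $9,250 excess over $254,300 is $1,480; credit = $4,925 − $1,480 = $3,445.
Earned Income Credit: $263,550 is $2,850 into a $48,000 phase-out range, leaving 45,150/48,000 of the credit: $3,840 × 45,150/48,000 = $3,612.
Rural Housing Credit: income exceeds $259,800 by $3,750, which is 4 full-or-partial $1,000 increments; reduction = 4 × $140 = $560, leaving $770.
Total: $2,175 + $3,445 + $3,612 + $770 = $10,002.

$10,002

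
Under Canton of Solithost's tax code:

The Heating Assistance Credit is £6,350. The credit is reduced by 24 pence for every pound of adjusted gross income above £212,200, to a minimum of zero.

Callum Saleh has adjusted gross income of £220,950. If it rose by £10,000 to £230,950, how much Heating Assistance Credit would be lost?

At £220,950 — 24% of the £8,750 excess over £212,200 is £2,100; credit = £6,350 − £2,100 = £4,250.
At £230,950 — 24% of the £18,750 excess over £212,200 is £4,500; credit = £6,350 − £4,500 = £1,850.
Lost: £4,250 − £1,850 = £2,400.

£2,400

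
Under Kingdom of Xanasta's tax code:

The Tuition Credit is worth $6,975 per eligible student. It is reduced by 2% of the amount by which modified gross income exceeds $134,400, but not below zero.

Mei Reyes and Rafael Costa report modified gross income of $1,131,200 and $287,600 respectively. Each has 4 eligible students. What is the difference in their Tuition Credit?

$16,872

Mei ($1,131,200): Tuition Credit: base = 4 × $6,975 = $27,900. 2% of the $996,800 excess over $134,400 is $19,936; credit = $27,900 − $19,936 = $7,964.
Rafael ($287,600): Tuition Credit: base = 4 × $6,975 = $27,900. 2% of the $153,200 excess over $134,400 is $3,064; credit = $27,900 − $3,064 = $24,836.
Difference: |$7,964 − $24,836| = $16,872.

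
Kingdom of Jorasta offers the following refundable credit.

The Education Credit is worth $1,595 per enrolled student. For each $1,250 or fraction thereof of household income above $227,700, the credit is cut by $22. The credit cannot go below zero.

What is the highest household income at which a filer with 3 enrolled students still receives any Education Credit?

Full credit = 3 × $1,595 = $4,785.
After 217 increments the reduction is 217 × $22 = $4,774, leaving $11; one more increment wipes it out. Increment 217 ends at excess 217 × $1,250 = $271,250, so the highest qualifying income is $227,700 + $271,250 = $498,950.

$498,950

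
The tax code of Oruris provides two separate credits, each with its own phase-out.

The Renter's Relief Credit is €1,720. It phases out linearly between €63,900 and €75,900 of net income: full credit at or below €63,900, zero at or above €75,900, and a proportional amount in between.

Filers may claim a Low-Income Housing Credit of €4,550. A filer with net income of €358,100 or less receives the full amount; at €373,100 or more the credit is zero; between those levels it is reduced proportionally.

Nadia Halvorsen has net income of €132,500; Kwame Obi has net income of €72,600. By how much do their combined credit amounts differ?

Nadia (€132,500): Renter's Relief Credit: €132,500 is at or above €75,900, so the credit is €0. Low-Income Housing Credit: €132,500 is at or below the €358,100 threshold, so the full €4,550 applies. total €0 + €4,550 = €4,550
Kwame (€72,600): Renter's Relief Credit: €72,600 is €8,700 into a €12,000 phase-out range, leaving 3,300/12,000 of the credit: €1,720 × 3,300/12,000 = €473. Low-Income Housing Credit: €72,600 is at or below the €358,100 threshold, so the full €4,550 applies. total €473 + €4,550 = €5,023
Difference: |€4,550 − €5,023| = €473.

€473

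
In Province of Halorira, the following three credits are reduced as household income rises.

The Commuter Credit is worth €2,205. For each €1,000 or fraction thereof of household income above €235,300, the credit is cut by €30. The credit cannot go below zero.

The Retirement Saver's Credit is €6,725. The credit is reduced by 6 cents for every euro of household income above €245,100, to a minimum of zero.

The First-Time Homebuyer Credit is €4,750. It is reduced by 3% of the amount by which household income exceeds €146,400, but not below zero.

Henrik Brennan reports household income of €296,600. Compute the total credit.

Commuter Credit: income exceeds €235,300 by €61,300, which is 62 full-or-partial €1,000 increments; reduction = 62 × €30 = €1,860, leaving €345.
Retirement Saver's Credit: 6% of the €51,500 excess over €245,100 is €3,090; credit = €6,725 − €3,090 = €3,635.
First-Time Homebuyer Credit: 3% of the €150,200 excess over €146,400 is €4,506; credit = €4,750 − €4,506 = €244.
Total: €345 + €3,635 + €244 = €4,224.

€4,224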